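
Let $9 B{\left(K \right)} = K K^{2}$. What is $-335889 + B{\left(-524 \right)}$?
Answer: $- \frac{146900825}{9} \approx -1.6322 \cdot 10^{7}$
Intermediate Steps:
$B{\left(K \right)} = \frac{K^{3}}{9}$ ($B{\left(K \right)} = \frac{K K^{2}}{9} = \frac{K^{3}}{9}$)
$-335889 + B{\left(-524 \right)} = -335889 + \frac{\left(-524\right)^{3}}{9} = -335889 + \frac{1}{9} \left(-143877824\right) = -335889 - \frac{143877824}{9} = - \frac{146900825}{9}$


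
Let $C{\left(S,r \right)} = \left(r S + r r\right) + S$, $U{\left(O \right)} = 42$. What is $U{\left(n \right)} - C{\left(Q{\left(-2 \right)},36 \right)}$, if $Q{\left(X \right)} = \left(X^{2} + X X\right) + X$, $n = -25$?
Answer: $-1476$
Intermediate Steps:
$Q{\left(X \right)} = X + 2 X^{2}$ ($Q{\left(X \right)} = \left(X^{2} + X^{2}\right) + X = 2 X^{2} + X = X + 2 X^{2}$)
$C{\left(S,r \right)} = S + r^{2} + S r$ ($C{\left(S,r \right)} = \left(S r + r^{2}\right) + S = \left(r^{2} + S r\right) + S = S + r^{2} + S r$)
$U{\left(n \right)} - C{\left(Q{\left(-2 \right)},36 \right)} = 42 - \left(- 2 \left(1 + 2 \left(-2\right)\right) + 36^{2} + - 2 \left(1 + 2 \left(-2\right)\right) 36\right) = 42 - \left(- 2 \left(1 - 4\right) + 1296 + - 2 \left(1 - 4\right) 36\right) = 42 - \left(\left(-2\right) \left(-3\right) + 1296 + \left(-2\right) \left(-3\right) 36\right) = 42 - \left(6 + 1296 + 6 \cdot 36\right) = 42 - \left(6 + 1296 + 216\right) = 42 - 1518 = -1476$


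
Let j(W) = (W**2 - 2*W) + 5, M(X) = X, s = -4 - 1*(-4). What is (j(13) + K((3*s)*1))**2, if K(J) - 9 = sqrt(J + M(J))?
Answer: 24649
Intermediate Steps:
s = 0 (s = -4 + 4 = 0)
j(W) = 5 + W**2 - 2*W
K(J) = 9 + sqrt(2)*sqrt(J) (K(J) = 9 + sqrt(J + J) = 9 + sqrt(2*J) = 9 + sqrt(2)*sqrt(J))
(j(13) + K((3*s)*1))**2 = ((5 + 13**2 - 2*13) + (9 + sqrt(2)*sqrt((3*0)*1)))**2 = ((5 + 169 - 26) + (9 + sqrt(2)*sqrt(0*1)))**2 = (148 + (9 + sqrt(2)*sqrt(0)))**2 = (148 + (9 + sqrt(2)*0))**2 = (148 + (9 + 0))**2 = (148 + 9)**2 = 157**2 = 24649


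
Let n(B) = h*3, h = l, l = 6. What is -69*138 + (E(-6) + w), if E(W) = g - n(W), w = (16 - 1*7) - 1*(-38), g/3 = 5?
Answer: -9478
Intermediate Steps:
g = 15 (g = 3*5 = 15)
h = 6
w = 47 (w = (16 - 7) + 38 = 9 + 38 = 47)
n(B) = 18 (n(B) = 6*3 = 18)
E(W) = -3 (E(W) = 15 - 1*18 = 15 - 18 = -3)
-69*138 + (E(-6) + w) = -69*138 + (-3 + 47) = -9522 + 44 = -9478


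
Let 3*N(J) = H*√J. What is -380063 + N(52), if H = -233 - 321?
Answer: -380063 - 1108*√13/3 ≈ -3.8139e+5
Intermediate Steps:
H = -554
N(J) = -554*√J/3 (N(J) = (-554*√J)/3 = -554*√J/3)
-380063 + N(52) = -380063 - 1108*√13/3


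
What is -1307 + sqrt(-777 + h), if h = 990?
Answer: -1307 + sqrt(213) ≈ -1292.4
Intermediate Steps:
-1307 + sqrt(-777 + h) = -1307 + sqrt(-777 + 990) = -1307 + sqrt(213)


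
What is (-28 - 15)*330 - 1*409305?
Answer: -423495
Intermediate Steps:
(-28 - 15)*330 - 1*409305 = -43*330 - 409305 = -14190 - 409305 = -423495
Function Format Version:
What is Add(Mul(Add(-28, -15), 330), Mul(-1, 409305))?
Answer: -423495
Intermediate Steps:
Add(Mul(Add(-28, -15), 330), Mul(-1, 409305)) = Add(Mul(-43, 330), -409305) = Add(-14190, -409305) = -423495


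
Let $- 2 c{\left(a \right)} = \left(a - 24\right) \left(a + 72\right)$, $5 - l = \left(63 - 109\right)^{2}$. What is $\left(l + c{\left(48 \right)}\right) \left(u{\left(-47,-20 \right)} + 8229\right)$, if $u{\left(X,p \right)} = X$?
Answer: $-29054282$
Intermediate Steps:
$l = -2111$ ($l = 5 - \left(63 - 109\right)^{2} = 5 - \left(-46\right)^{2} = 5 - 2116 = -2111$)
$c{\left(a \right)} = - \frac{\left(-24 + a\right) \left(72 + a\right)}{2}$ ($c{\left(a \right)} = - \frac{\left(a - 24\right) \left(a + 72\right)}{2} = - \frac{\left(-24 + a\right) \left(72 + a\right)}{2}$)
$\left(l + c{\left(48 \right)}\right) \left(u{\left(-47,-20 \right)} + 8229\right) = \left(-2111 - \left(288 + 1152\right)\right) \left(-47 + 8229\right) = \left(-2111 - 1440\right) 8182 = \left(-3551\right) 8182 = -29054282$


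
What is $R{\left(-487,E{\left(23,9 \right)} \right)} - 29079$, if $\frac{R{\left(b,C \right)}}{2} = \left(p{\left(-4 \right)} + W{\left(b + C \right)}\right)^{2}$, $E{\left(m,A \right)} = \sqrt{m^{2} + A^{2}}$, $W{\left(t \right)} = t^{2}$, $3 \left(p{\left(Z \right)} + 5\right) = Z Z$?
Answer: $\frac{1028118405257}{9} - \frac{2779164848 \sqrt{610}}{3} \approx 9.1355 \cdot 10^{10}$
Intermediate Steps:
$p{\left(Z \right)} = -5 + \frac{Z^{2}}{3}$ ($p{\left(Z \right)} = -5 + \frac{Z Z}{3} = -5 + \frac{Z^{2}}{3}$)
$E{\left(m,A \right)} = \sqrt{A^{2} + m^{2}}$
$R{\left(b,C \right)} = 2 \left(\frac{1}{3} + \left(C + b\right)^{2}\right)^{2}$ ($R{\left(b,C \right)} = 2 \left(\left(-5 + \frac{\left(-4\right)^{2}}{3}\right) + \left(b + C\right)^{2}\right)^{2} = 2 \left(\left(-5 + \frac{1}{3} \cdot 16\right) + \left(C + b\right)^{2}\right)^{2} = 2 \left(\left(-5 + \frac{16}{3}\right) + \left(C + b\right)^{2}\right)^{2} = 2 \left(\frac{1}{3} + \left(C + b\right)^{2}\right)^{2}$)
$R{\left(-487,E{\left(23,9 \right)} \right)} - 29079 = \frac{2 \left(1 + 3 \left(\sqrt{9^{2} + 23^{2}} - 487\right)^{2}\right)^{2}}{9} - 29079 = \frac{2 \left(1 + 3 \left(\sqrt{81 + 529} - 487\right)^{2}\right)^{2}}{9} - 29079 = \frac{2 \left(1 + 3 \left(\sqrt{610} - 487\right)^{2}\right)^{2}}{9} - 29079 = \frac{2 \left(1 + 3 \left(-487 + \sqrt{610}\right)^{2}\right)^{2}}{9} - 29079 = -29079 + \frac{2 \left(1 + 3 \left(-487 + \sqrt{610}\right)^{2}\right)^{2}}{9}$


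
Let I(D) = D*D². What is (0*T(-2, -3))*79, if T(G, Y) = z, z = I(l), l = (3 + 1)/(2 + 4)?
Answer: 0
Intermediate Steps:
l = ⅔ (l = 4/6 = 4*(⅙) = ⅔ ≈ 0.66667)
I(D) = D³
z = 8/27 (z = (⅔)³ = 8/27 ≈ 0.29630)
T(G, Y) = 8/27
(0*T(-2, -3))*79 = (0*(8/27))*79 = 0*79 = 0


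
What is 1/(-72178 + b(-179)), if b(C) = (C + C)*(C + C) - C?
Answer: 1/56165 ≈ 1.7805e-5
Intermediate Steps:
b(C) = -C + 4*C² (b(C) = (2*C)*(2*C) - C = 4*C² - C = -C + 4*C²)
1/(-72178 + b(-179)) = 1/(-72178 - 179*(-1 + 4*(-179))) = 1/(-72178 - 179*(-1 - 716)) = 1/(-72178 - 179*(-717)) = 1/(-72178 + 128343) = 1/56165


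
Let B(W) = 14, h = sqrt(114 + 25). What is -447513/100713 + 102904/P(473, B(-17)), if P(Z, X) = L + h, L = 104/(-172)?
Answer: 3823994077427/8605422285 + 190269496*sqrt(139)/256335 ≈ 9195.6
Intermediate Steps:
L = -26/43 (L = 104*(-1/172) = -26/43 ≈ -0.60465)
h = sqrt(139) ≈ 11.790
P(Z, X) = -26/43 + sqrt(139)
-447513/100713 + 102904/P(473, B(-17)) = -447513/100713 + 102904/(-26/43 + sqrt(139)) = -447513*1/100713 + 102904/(-26/43 + sqrt(139)) = -149171/33571 + 102904/(-26/43 + sqrt(139))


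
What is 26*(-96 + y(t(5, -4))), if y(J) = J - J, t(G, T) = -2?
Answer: -2496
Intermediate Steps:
y(J) = 0
26*(-96 + y(t(5, -4))) = 26*(-96 + 0) = 26*(-96) = -2496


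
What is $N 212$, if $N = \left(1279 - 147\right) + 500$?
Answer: $345984$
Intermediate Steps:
$N = 1632$ ($N = 1132 + 500 = 1632$)
$N 212 = 1632 \cdot 212 = 345984$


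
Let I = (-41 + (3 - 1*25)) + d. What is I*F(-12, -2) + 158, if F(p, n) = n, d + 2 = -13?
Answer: 314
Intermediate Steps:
d = -15 (d = -2 - 13 = -15)
I = -78 (I = (-41 + (3 - 1*25)) - 15 = (-41 + (3 - 25)) - 15 = (-41 - 22) - 15 = -63 - 15 = -78)
I*F(-12, -2) + 158 = -78*(-2) + 158 = 156 + 158 = 314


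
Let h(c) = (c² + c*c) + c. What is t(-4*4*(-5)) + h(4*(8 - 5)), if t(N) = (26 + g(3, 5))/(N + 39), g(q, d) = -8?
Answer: 35718/119 ≈ 300.15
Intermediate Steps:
t(N) = 18/(39 + N) (t(N) = (26 - 8)/(N + 39) = 18/(39 + N))
h(c) = c + 2*c² (h(c) = (c² + c²) + c = 2*c² + c = c + 2*c²)
t(-4*4*(-5)) + h(4*(8 - 5)) = 18/(39 - 4*4*(-5)) + (4*(8 - 5))*(1 + 2*(4*(8 - 5))) = 18/(39 - 16*(-5)) + (4*3)*(1 + 2*(4*3)) = 18/(39 + 80) + 12*(1 + 2*12) = 18/119 + 12*(1 + 24) = 18*(1/119) + 12*25 = 18/119 + 300 = 35718/119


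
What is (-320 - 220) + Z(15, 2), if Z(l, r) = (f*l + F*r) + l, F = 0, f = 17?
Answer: -270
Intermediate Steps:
Z(l, r) = 18*l (Z(l, r) = (17*l + 0*r) + l = (17*l + 0) + l = 17*l + l = 18*l)
(-320 - 220) + Z(15, 2) = (-320 - 220) + 18*15 = -540 + 270 = -270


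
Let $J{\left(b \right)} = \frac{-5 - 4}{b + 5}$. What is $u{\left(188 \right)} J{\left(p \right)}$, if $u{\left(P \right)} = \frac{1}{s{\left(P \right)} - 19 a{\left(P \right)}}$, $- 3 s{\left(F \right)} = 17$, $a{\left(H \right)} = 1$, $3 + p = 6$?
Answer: $\frac{27}{592} \approx 0.045608$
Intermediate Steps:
$p = 3$ ($p = -3 + 6 = 3$)
$s{\left(F \right)} = - \frac{17}{3}$ ($s{\left(F \right)} = \left(- \frac{1}{3}\right) 17 = - \frac{17}{3}$)
$u{\left(P \right)} = - \frac{3}{74}$ ($u{\left(P \right)} = \frac{1}{- \frac{17}{3} - 19} = \frac{1}{- \frac{74}{3}} = - \frac{3}{74}$)
$J{\left(b \right)} = - \frac{9}{5 + b}$ ($J{\left(b \right)} = \frac{1}{5 + b} \left(-9\right) = - \frac{9}{5 + b}$)
$u{\left(188 \right)} J{\left(p \right)} = - \frac{3 \left(- \frac{9}{5 + 3}\right)}{74} = - \frac{3 \left(- \frac{9}{8}\right)}{74} = - \frac{3 \left(\left(-9\right) \frac{1}{8}\right)}{74} = \left(- \frac{3}{74}\right) \left(- \frac{9}{8}\right) = \frac{27}{592}$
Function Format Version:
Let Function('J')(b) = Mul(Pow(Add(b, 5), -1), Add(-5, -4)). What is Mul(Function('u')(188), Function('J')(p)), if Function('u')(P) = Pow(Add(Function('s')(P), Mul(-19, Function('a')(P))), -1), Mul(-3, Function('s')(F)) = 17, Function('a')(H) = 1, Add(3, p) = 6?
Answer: Rational(27, 592) ≈ 0.045608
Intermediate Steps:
p = 3 (p = Add(-3, 6) = 3)
Function('s')(F) = Rational(-17, 3) (Function('s')(F) = Mul(Rational(-1, 3), 17) = Rational(-17, 3))
Function('u')(P) = Rational(-3, 74) (Function('u')(P) = Pow(Add(Rational(-17, 3), Mul(-19, 1)), -1) = Pow(Add(Rational(-17, 3), -19), -1) = Pow(Rational(-74, 3), -1) = Rational(-3, 74))
Function('J')(b) = Mul(-9, Pow(Add(5, b), -1)) (Function('J')(b) = Mul(Pow(Add(5, b), -1), -9) = Mul(-9, Pow(Add(5, b), -1)))
Mul(Function('u')(188), Function('J')(p)) = Mul(Rational(-3, 74), Mul(-9, Pow(Add(5, 3), -1))) = Mul(Rational(-3, 74), Mul(-9, Pow(8, -1))) = Mul(Rational(-3, 74), Mul(-9, Rational(1, 8))) = Mul(Rational(-3, 74), Rational(-9, 8)) = Rational(27, 592)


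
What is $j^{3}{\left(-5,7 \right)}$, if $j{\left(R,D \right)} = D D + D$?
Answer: $175616$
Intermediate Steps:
$j{\left(R,D \right)} = D + D^{2}$ ($j{\left(R,D \right)} = D^{2} + D = D + D^{2}$)
$j^{3}{\left(-5,7 \right)} = \left(7 \left(1 + 7\right)\right)^{3} = \left(7 \cdot 8\right)^{3} = 56^{3} = 175616$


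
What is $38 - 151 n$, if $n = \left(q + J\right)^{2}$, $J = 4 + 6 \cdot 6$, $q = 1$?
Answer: $-253793$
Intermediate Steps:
$J = 40$ ($J = 4 + 36 = 40$)
$n = 1681$ ($n = \left(1 + 40\right)^{2} = 41^{2} = 1681$)
$38 - 151 n = 38 - 253831 = -253793$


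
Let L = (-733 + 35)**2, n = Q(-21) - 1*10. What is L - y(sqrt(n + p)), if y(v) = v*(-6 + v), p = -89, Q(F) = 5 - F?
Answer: 487277 + 6*I*sqrt(73) ≈ 4.8728e+5 + 51.264*I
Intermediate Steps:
n = 16 (n = (5 - 1*(-21)) - 1*10 = (5 + 21) - 10 = 26 - 10 = 16)
L = 487204 (L = (-698)**2 = 487204)
L - y(sqrt(n + p)) = 487204 - sqrt(16 - 89)*(-6 + sqrt(16 - 89)) = 487204 - sqrt(-73)*(-6 + sqrt(-73)) = 487204 - I*sqrt(73)*(-6 + I*sqrt(73))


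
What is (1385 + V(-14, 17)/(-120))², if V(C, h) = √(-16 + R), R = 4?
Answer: (83100 - I*√3)²/3600 ≈ 1.9182e+6 - 79.963*I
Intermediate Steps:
V(C, h) = 2*I*√3 (V(C, h) = √(-16 + 4) = √(-12) = 2*I*√3)
(1385 + V(-14, 17)/(-120))² = (1385 + (2*I*√3)/(-120))² = (1385 + (2*I*√3)*(-1/120))² = (1385 - I*√3/60)²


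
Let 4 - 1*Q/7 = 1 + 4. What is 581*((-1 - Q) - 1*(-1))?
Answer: 4067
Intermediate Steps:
Q = -7 (Q = 28 - 7*(1 + 4) = 28 - 7*5 = 28 - 35 = -7)
581*((-1 - Q) - 1*(-1)) = 581*((-1 - 1*(-7)) - 1*(-1)) = 581*((-1 + 7) + 1) = 581*(6 + 1) = 581*7 = 4067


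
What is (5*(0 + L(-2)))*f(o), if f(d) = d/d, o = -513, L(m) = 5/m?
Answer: -25/2 ≈ -12.500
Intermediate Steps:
f(d) = 1
(5*(0 + L(-2)))*f(o) = (5*(0 + 5/(-2)))*1 = (5*(0 + 5*(-½)))*1 = (5*(0 - 5/2))*1 = (5*(-5/2))*1 = -25/2*1 = -25/2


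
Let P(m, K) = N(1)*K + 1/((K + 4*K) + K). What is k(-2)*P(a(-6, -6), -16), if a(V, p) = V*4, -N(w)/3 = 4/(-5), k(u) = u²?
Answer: -18437/120 ≈ -153.64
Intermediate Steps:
N(w) = 12/5 (N(w) = -12/(-5) = -12*(-1)/5 = -3*(-⅘) = 12/5)
a(V, p) = 4*V
P(m, K) = 1/(6*K) + 12*K/5 (P(m, K) = 12*K/5 + 1/((K + 4*K) + K) = 12*K/5 + 1/(5*K + K) = 12*K/5 + 1/(6*K) = 1/(6*K) + 12*K/5)
k(-2)*P(a(-6, -6), -16) = (-2)²*((1/30)*(5 + 72*(-16)²)/(-16)) = 4*((1/30)*(-1/16)*(5 + 72*256)) = 4*((1/30)*(-1/16)*(5 + 18432)) = 4*((1/30)*(-1/16)*18437) = 4*(-18437/480) = -18437/120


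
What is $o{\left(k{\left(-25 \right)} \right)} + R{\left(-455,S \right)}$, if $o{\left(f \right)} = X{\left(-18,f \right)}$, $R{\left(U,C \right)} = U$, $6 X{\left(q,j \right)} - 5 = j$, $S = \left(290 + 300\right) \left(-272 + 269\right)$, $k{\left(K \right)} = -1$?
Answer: $- \frac{1363}{3} \approx -454.33$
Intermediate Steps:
$S = -1770$ ($S = 590 \left(-3\right) = -1770$)
$X{\left(q,j \right)} = \frac{5}{6} + \frac{j}{6}$
$o{\left(f \right)} = \frac{5}{6} + \frac{f}{6}$
$o{\left(k{\left(-25 \right)} \right)} + R{\left(-455,S \right)} = \left(\frac{5}{6} + \frac{1}{6} \left(-1\right)\right) - 455 = \left(\frac{5}{6} - \frac{1}{6}\right) - 455 = \frac{2}{3} - 455 = - \frac{1363}{3}$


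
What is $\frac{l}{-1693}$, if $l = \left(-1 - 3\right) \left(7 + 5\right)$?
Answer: $\frac{48}{1693} \approx 0.028352$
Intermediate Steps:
$l = -48$ ($l = \left(-4\right) 12 = -48$)
$\frac{l}{-1693} = - \frac{48}{-1693} = \left(-48\right) \left(- \frac{1}{1693}\right) = \frac{48}{1693}$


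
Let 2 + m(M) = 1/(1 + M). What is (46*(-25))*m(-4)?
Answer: 8050/3 ≈ 2683.3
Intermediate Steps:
m(M) = -2 + 1/(1 + M)
(46*(-25))*m(-4) = (46*(-25))*((-1 - 2*(-4))/(1 - 4)) = -1150*(-1 + 8)/(-3) = -(-1150)*7/3 = -1150*(-7/3) = 8050/3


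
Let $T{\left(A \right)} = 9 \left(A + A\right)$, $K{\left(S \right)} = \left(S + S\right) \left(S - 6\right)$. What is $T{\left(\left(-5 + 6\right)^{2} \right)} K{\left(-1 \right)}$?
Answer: $252$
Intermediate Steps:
$K{\left(S \right)} = 2 S \left(-6 + S\right)$
$T{\left(A \right)} = 18 A$ ($T{\left(A \right)} = 9 \cdot 2 A = 18 A$)
$T{\left(\left(-5 + 6\right)^{2} \right)} K{\left(-1 \right)} = 18 \left(-5 + 6\right)^{2} \cdot 2 \left(-1\right) \left(-6 - 1\right) = 18 \cdot 1^{2} \cdot 2 \left(-1\right) \left(-7\right) = 18 \cdot 1 \cdot 14 = 18 \cdot 14 = 252$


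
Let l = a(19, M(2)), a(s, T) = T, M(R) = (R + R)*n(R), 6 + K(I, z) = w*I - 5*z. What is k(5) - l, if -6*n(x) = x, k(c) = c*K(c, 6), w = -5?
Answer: -911/3 ≈ -303.67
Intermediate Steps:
K(I, z) = -6 - 5*I - 5*z (K(I, z) = -6 + (-5*I - 5*z) = -6 - 5*I - 5*z)
k(c) = c*(-36 - 5*c) (k(c) = c*(-6 - 5*c - 5*6) = c*(-6 - 5*c - 30) = c*(-36 - 5*c))
n(x) = -x/6
M(R) = -R**2/3 (M(R) = (R + R)*(-R/6) = (2*R)*(-R/6) = -R**2/3)
l = -4/3 (l = -1/3*2**2 = -1/3*4 = -4/3 ≈ -1.3333)
k(5) - l = 5*(-36 - 5*5) - 1*(-4/3) = 5*(-36 - 25) + 4/3 = 5*(-61) + 4/3 = -305 + 4/3 = -911/3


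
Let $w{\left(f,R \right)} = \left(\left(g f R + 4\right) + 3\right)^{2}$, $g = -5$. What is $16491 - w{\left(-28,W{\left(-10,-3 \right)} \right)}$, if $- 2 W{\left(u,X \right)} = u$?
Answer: $-483358$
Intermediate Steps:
$W{\left(u,X \right)} = - \frac{u}{2}$
$w{\left(f,R \right)} = \left(7 - 5 R f\right)^{2}$ ($w{\left(f,R \right)} = \left(\left(- 5 f R + 4\right) + 3\right)^{2} = \left(\left(- 5 R f + 4\right) + 3\right)^{2} = \left(\left(4 - 5 R f\right) + 3\right)^{2} = \left(7 - 5 R f\right)^{2}$)
$16491 - w{\left(-28,W{\left(-10,-3 \right)} \right)} = 16491 - \left(7 - 5 \left(\left(- \frac{1}{2}\right) \left(-10\right)\right) \left(-28\right)\right)^{2} = 16491 - \left(7 - 25 \left(-28\right)\right)^{2} = 16491 - \left(7 + 700\right)^{2} = 16491 - 707^{2} = 16491 - 499849 = -483358$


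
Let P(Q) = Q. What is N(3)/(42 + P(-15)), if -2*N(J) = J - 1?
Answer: -1/27 ≈ -0.037037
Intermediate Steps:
N(J) = ½ - J/2 (N(J) = -(J - 1)/2 = -(-1 + J)/2 = ½ - J/2)
N(3)/(42 + P(-15)) = (½ - ½*3)/(42 - 15) = (½ - 3/2)/27 = -1*1/27 = -1/27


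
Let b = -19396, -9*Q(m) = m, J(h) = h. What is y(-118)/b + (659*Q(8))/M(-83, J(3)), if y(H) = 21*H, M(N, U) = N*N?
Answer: 25691383/601285698 ≈ 0.042727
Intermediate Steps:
Q(m) = -m/9
M(N, U) = N²
y(-118)/b + (659*Q(8))/M(-83, J(3)) = (21*(-118))/(-19396) + (659*(-⅑*8))/((-83)²) = -2478*(-1/19396) + (659*(-8/9))/6889 = 1239/9698 - 5272/9*1/6889 = 1239/9698 - 5272/62001 = 25691383/601285698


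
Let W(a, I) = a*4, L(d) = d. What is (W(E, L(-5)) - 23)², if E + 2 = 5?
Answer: 121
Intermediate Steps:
E = 3 (E = -2 + 5 = 3)
W(a, I) = 4*a
(W(E, L(-5)) - 23)² = (4*3 - 23)² = (12 - 23)² = (-11)² = 121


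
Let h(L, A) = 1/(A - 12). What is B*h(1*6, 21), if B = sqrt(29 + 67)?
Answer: 4*sqrt(6)/9 ≈ 1.0887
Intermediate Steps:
B = 4*sqrt(6) (B = sqrt(96) = 4*sqrt(6) ≈ 9.7980)
h(L, A) = 1/(-12 + A)
B*h(1*6, 21) = (4*sqrt(6))/(-12 + 21) = (4*sqrt(6))/9 = (4*sqrt(6))*(1/9) = 4*sqrt(6)/9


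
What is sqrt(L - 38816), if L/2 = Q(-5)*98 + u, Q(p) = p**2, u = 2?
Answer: 6*I*sqrt(942) ≈ 184.15*I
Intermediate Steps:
L = 4904 (L = 2*((-5)**2*98 + 2) = 2*(25*98 + 2) = 2*(2450 + 2) = 2*2452 = 4904)
sqrt(L - 38816) = sqrt(4904 - 38816) = sqrt(-33912) = 6*I*sqrt(942)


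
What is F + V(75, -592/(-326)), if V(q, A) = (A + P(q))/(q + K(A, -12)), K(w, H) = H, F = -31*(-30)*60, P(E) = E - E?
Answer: 573010496/10269 ≈ 55800.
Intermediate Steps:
P(E) = 0
F = 55800 (F = 930*60 = 55800)
V(q, A) = A/(-12 + q) (V(q, A) = (A + 0)/(q - 12) = A/(-12 + q))
F + V(75, -592/(-326)) = 55800 + (-592/(-326))/(-12 + 75) = 55800 - 592*(-1/326)/63 = 55800 + (296/163)*(1/63) = 55800 + 296/10269 = 573010496/10269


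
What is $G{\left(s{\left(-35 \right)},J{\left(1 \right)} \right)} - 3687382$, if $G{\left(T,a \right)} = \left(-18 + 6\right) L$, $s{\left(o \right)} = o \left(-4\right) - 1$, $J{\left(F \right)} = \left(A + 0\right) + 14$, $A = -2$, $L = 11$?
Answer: $-3687514$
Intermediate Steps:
$J{\left(F \right)} = 12$ ($J{\left(F \right)} = \left(-2 + 0\right) + 14 = -2 + 14 = 12$)
$s{\left(o \right)} = -1 - 4 o$ ($s{\left(o \right)} = - 4 o - 1 = -1 - 4 o$)
$G{\left(T,a \right)} = -132$ ($G{\left(T,a \right)} = \left(-18 + 6\right) 11 = \left(-12\right) 11 = -132$)
$G{\left(s{\left(-35 \right)},J{\left(1 \right)} \right)} - 3687382 = -132 - 3687382 = -3687514$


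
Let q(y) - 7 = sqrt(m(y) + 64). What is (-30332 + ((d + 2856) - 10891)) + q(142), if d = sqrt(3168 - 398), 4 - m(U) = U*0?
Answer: -38360 + sqrt(2770) + 2*sqrt(17) ≈ -38299.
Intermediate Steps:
m(U) = 4 (m(U) = 4 - U*0 = 4 - 1*0 = 4 + 0 = 4)
d = sqrt(2770) ≈ 52.631
q(y) = 7 + 2*sqrt(17) (q(y) = 7 + sqrt(4 + 64) = 7 + sqrt(68) = 7 + 2*sqrt(17))
(-30332 + ((d + 2856) - 10891)) + q(142) = (-30332 + ((sqrt(2770) + 2856) - 10891)) + (7 + 2*sqrt(17)) = (-30332 + ((2856 + sqrt(2770)) - 10891)) + (7 + 2*sqrt(17)) = (-30332 + (-8035 + sqrt(2770))) + (7 + 2*sqrt(17)) = (-38367 + sqrt(2770)) + (7 + 2*sqrt(17)) = -38360 + sqrt(2770) + 2*sqrt(17)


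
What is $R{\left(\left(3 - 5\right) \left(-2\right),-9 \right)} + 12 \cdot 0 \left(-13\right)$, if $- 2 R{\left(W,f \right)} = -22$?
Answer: $11$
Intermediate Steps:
$R{\left(W,f \right)} = 11$ ($R{\left(W,f \right)} = \left(- \frac{1}{2}\right) \left(-22\right) = 11$)
$R{\left(\left(3 - 5\right) \left(-2\right),-9 \right)} + 12 \cdot 0 \left(-13\right) = 11 + 12 \cdot 0 \left(-13\right) = 11 + 12 \cdot 0 = 11 + 0 = 11$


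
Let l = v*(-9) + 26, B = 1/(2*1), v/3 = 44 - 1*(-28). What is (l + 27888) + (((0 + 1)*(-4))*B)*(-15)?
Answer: 26000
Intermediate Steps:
v = 216 (v = 3*(44 - 1*(-28)) = 3*(44 + 28) = 3*72 = 216)
B = 1/2 ≈ 0.50000
l = -1918 (l = 216*(-9) + 26 = -1944 + 26 = -1918)
(l + 27888) + (((0 + 1)*(-4))*B)*(-15) = (-1918 + 27888) + (((0 + 1)*(-4))*(1/2))*(-15) = 25970 + ((1*(-4))*(1/2))*(-15) = 25970 - 4*1/2*(-15) = 25970 - 2*(-15) = 25970 + 30 = 26000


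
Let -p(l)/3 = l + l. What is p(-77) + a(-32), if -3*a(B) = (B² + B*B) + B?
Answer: -210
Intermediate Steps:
p(l) = -6*l (p(l) = -3*(l + l) = -6*l)
a(B) = -2*B²/3 - B/3 (a(B) = -((B² + B*B) + B)/3 = -((B² + B²) + B)/3 = -(2*B² + B)/3 = -(B + 2*B²)/3 = -2*B²/3 - B/3)
p(-77) + a(-32) = -6*(-77) - ⅓*(-32)*(1 + 2*(-32)) = 462 - ⅓*(-32)*(1 - 64) = 462 - ⅓*(-32)*(-63) = 462 - 672 = -210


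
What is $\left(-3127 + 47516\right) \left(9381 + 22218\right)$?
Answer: $1402648011$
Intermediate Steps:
$\left(-3127 + 47516\right) \left(9381 + 22218\right) = 44389 \cdot 31599 = 1402648011$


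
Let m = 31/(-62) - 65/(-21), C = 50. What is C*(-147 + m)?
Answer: -151625/21 ≈ -7220.2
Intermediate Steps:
m = 109/42 (m = 31*(-1/62) - 65*(-1/21) = -1/2 + 65/21 = 109/42 ≈ 2.5952)
C*(-147 + m) = 50*(-147 + 109/42) = 50*(-6065/42) = -151625/21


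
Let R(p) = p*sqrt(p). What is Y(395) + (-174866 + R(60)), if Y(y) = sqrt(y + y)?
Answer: -174866 + sqrt(790) + 120*sqrt(15) ≈ -1.7437e+5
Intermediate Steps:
R(p) = p**(3/2)
Y(y) = sqrt(2)*sqrt(y) (Y(y) = sqrt(2*y) = sqrt(2)*sqrt(y))
Y(395) + (-174866 + R(60)) = sqrt(2)*sqrt(395) + (-174866 + 60**(3/2)) = sqrt(790) + (-174866 + 120*sqrt(15)) = -174866 + sqrt(790) + 120*sqrt(15)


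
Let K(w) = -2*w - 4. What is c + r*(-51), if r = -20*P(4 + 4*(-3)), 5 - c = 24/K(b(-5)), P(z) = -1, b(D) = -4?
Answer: -1021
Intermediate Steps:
K(w) = -4 - 2*w
c = -1 (c = 5 - 24/(-4 - 2*(-4)) = 5 - 24/(-4 + 8) = 5 - 24/4 = 5 - 1*6 = 5 - 6 = -1)
r = 20 (r = -20*(-1) = 20)
c + r*(-51) = -1 + 20*(-51) = -1 - 1020 = -1021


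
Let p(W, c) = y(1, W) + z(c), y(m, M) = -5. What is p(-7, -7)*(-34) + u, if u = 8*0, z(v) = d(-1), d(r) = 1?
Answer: 136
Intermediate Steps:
z(v) = 1
p(W, c) = -4 (p(W, c) = -5 + 1 = -4)
u = 0
p(-7, -7)*(-34) + u = -4*(-34) + 0 = 136 + 0 = 136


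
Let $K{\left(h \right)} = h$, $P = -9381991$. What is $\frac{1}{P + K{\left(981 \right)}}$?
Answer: $- \frac{1}{9381010} \approx -1.066 \cdot 10^{-7}$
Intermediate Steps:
$\frac{1}{P + K{\left(981 \right)}} = \frac{1}{-9381991 + 981} = \frac{1}{-9381010} = - \frac{1}{9381010}$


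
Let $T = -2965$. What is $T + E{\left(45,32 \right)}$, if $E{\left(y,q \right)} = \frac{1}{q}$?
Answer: $- \frac{94879}{32} \approx -2965.0$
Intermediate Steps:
$T + E{\left(45,32 \right)} = -2965 + \frac{1}{32} = - \frac{94879}{32}$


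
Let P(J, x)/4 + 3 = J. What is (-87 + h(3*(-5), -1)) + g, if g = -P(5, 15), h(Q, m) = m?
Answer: -96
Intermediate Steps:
P(J, x) = -12 + 4*J
g = -8 (g = -(-12 + 4*5) = -(-12 + 20) = -1*8 = -8)
(-87 + h(3*(-5), -1)) + g = (-87 - 1) - 8 = -88 - 8 = -96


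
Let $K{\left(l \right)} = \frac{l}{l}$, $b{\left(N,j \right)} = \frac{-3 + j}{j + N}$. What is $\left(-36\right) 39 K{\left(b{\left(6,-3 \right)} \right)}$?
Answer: $-1404$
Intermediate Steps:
$b{\left(N,j \right)} = \frac{-3 + j}{N + j}$
$K{\left(l \right)} = 1$
$\left(-36\right) 39 K{\left(b{\left(6,-3 \right)} \right)} = \left(-36\right) 39 \cdot 1 = \left(-1404\right) 1 = -1404$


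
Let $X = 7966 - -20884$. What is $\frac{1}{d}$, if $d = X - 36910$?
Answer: $- \frac{1}{8060} \approx -0.00012407$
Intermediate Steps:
$X = 28850$ ($X = 7966 + 20884 = 28850$)
$d = -8060$ ($d = 28850 - 36910 = -8060$)
$\frac{1}{d} = \frac{1}{-8060} = - \frac{1}{8060}$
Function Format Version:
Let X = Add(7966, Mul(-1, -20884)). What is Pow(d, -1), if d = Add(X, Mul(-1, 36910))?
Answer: Rational(-1, 8060) ≈ -0.00012407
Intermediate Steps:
X = 28850 (X = Add(7966, 20884) = 28850)
d = -8060 (d = Add(28850, Mul(-1, 36910)) = Add(28850, -36910) = -8060)
Pow(d, -1) = Pow(-8060, -1) = Rational(-1, 8060)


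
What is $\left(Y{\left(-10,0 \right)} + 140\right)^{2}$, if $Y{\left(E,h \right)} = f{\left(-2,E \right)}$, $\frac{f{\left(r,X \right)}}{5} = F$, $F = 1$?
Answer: $21025$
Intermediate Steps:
$f{\left(r,X \right)} = 5$ ($f{\left(r,X \right)} = 5 \cdot 1 = 5$)
$Y{\left(E,h \right)} = 5$
$\left(Y{\left(-10,0 \right)} + 140\right)^{2} = \left(5 + 140\right)^{2} = 145^{2} = 21025$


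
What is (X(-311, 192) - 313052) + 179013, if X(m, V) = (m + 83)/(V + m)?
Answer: -15950413/119 ≈ -1.3404e+5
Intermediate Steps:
X(m, V) = (83 + m)/(V + m)
(X(-311, 192) - 313052) + 179013 = ((83 - 311)/(192 - 311) - 313052) + 179013 = (-228/(-119) - 313052) + 179013 = (-1/119*(-228) - 313052) + 179013 = (228/119 - 313052) + 179013 = -37252960/119 + 179013 = -15950413/119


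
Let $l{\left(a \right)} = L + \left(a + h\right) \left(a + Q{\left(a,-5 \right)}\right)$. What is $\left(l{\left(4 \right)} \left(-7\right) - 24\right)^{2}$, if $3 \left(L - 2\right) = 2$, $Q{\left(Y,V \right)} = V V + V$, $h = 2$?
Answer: $\frac{9935104}{9} \approx 1.1039 \cdot 10^{6}$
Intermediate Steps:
$Q{\left(Y,V \right)} = V + V^{2}$ ($Q{\left(Y,V \right)} = V^{2} + V = V + V^{2}$)
$L = \frac{8}{3}$ ($L = 2 + \frac{1}{3} \cdot 2 = 2 + \frac{2}{3} = \frac{8}{3} \approx 2.6667$)
$l{\left(a \right)} = \frac{8}{3} + \left(2 + a\right) \left(20 + a\right)$ ($l{\left(a \right)} = \frac{8}{3} + \left(a + 2\right) \left(a - 5 \left(1 - 5\right)\right) = \frac{8}{3} + \left(2 + a\right) \left(a - -20\right) = \frac{8}{3} + \left(2 + a\right) \left(a + 20\right) = \frac{8}{3} + \left(2 + a\right) \left(20 + a\right)$)
$\left(l{\left(4 \right)} \left(-7\right) - 24\right)^{2} = \left(\left(\frac{128}{3} + 4^{2} + 22 \cdot 4\right) \left(-7\right) - 24\right)^{2} = \left(\left(\frac{128}{3} + 16 + 88\right) \left(-7\right) - 24\right)^{2} = \left(\frac{440}{3} \left(-7\right) - 24\right)^{2} = \left(- \frac{3080}{3} - 24\right)^{2} = \left(- \frac{3152}{3}\right)^{2} = \frac{9935104}{9}$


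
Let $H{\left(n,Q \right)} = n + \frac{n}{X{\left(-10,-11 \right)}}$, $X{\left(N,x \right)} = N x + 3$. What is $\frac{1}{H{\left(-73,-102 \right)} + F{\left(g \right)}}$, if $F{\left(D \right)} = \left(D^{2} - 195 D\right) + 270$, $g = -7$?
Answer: $\frac{113}{181970} \approx 0.00062098$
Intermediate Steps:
$F{\left(D \right)} = 270 + D^{2} - 195 D$
$X{\left(N,x \right)} = 3 + N x$
$H{\left(n,Q \right)} = \frac{114 n}{113}$ ($H{\left(n,Q \right)} = n + \frac{n}{3 - -110} = n + \frac{n}{3 + 110} = n + \frac{n}{113} = \frac{114 n}{113}$)
$\frac{1}{H{\left(-73,-102 \right)} + F{\left(g \right)}} = \frac{1}{\frac{114}{113} \left(-73\right) + \left(270 + \left(-7\right)^{2} - -1365\right)} = \frac{1}{- \frac{8322}{113} + \left(270 + 49 + 1365\right)} = \frac{1}{- \frac{8322}{113} + 1684} = \frac{1}{\frac{181970}{113}} = \frac{113}{181970}$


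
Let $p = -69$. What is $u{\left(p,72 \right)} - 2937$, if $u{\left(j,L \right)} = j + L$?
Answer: $-2934$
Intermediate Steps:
$u{\left(j,L \right)} = L + j$
$u{\left(p,72 \right)} - 2937 = \left(72 - 69\right) - 2937 = 3 - 2937 = -2934$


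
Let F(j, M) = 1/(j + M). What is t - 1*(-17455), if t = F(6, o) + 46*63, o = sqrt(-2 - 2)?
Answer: 407063/20 - I/20 ≈ 20353.0 - 0.05*I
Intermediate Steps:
o = 2*I (o = sqrt(-4) = 2*I ≈ 2.0*I)
F(j, M) = 1/(M + j)
t = 2898 + (6 - 2*I)/40 (t = 1/(2*I + 6) + 46*63 = 1/(6 + 2*I) + 2898 = (6 - 2*I)/40 + 2898 = 2898 + (6 - 2*I)/40 ≈ 2898.1 - 0.05*I)
t - 1*(-17455) = (57963/20 - I/20) - 1*(-17455) = (57963/20 - I/20) + 17455 = 407063/20 - I/20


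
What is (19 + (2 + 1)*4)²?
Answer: 961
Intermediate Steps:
(19 + (2 + 1)*4)² = (19 + 3*4)² = (19 + 12)² = 31² = 961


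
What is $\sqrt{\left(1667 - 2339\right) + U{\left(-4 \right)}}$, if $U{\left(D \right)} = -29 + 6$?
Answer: $i \sqrt{695} \approx 26.363 i$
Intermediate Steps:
$U{\left(D \right)} = -23$
$\sqrt{\left(1667 - 2339\right) + U{\left(-4 \right)}} = \sqrt{\left(1667 - 2339\right) - 23} = \sqrt{-672 - 23} = \sqrt{-695} = i \sqrt{695}$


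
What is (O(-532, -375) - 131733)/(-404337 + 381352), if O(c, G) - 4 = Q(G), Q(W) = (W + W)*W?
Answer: -149521/22985 ≈ -6.5052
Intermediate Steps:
Q(W) = 2*W**2 (Q(W) = (2*W)*W = 2*W**2)
O(c, G) = 4 + 2*G**2
(O(-532, -375) - 131733)/(-404337 + 381352) = ((4 + 2*(-375)**2) - 131733)/(-404337 + 381352) = ((4 + 2*140625) - 131733)/(-22985) = ((4 + 281250) - 131733)*(-1/22985) = (281254 - 131733)*(-1/22985) = 149521*(-1/22985) = -149521/22985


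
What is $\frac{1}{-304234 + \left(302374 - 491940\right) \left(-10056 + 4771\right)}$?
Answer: $\frac{1}{1001552076} \approx 9.9845 \cdot 10^{-10}$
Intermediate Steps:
$\frac{1}{-304234 + \left(302374 - 491940\right) \left(-10056 + 4771\right)} = \frac{1}{-304234 - -1001856310} = \frac{1}{-304234 + 1001856310} = \frac{1}{1001552076}$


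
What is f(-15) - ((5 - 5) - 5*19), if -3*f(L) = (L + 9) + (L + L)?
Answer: 107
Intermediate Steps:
f(L) = -3 - L (f(L) = -((L + 9) + (L + L))/3 = -((9 + L) + 2*L)/3 = -(9 + 3*L)/3 = -3 - L)
f(-15) - ((5 - 5) - 5*19) = (-3 - 1*(-15)) - ((5 - 5) - 5*19) = (-3 + 15) - (0 - 95) = 12 - 1*(-95) = 12 + 95 = 107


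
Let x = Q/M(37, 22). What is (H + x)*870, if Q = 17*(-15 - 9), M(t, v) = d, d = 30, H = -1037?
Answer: -914022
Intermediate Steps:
M(t, v) = 30
Q = -408 (Q = 17*(-24) = -408)
x = -68/5 (x = -408/30 = -408*1/30 = -68/5 ≈ -13.600)
(H + x)*870 = (-1037 - 68/5)*870 = -5253/5*870 = -914022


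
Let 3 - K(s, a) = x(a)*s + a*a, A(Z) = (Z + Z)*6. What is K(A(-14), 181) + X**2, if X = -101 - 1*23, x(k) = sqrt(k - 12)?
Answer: -15198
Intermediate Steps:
A(Z) = 12*Z (A(Z) = (2*Z)*6 = 12*Z)
x(k) = sqrt(-12 + k)
K(s, a) = 3 - a**2 - s*sqrt(-12 + a) (K(s, a) = 3 - (sqrt(-12 + a)*s + a*a) = 3 - (s*sqrt(-12 + a) + a**2) = 3 - (a**2 + s*sqrt(-12 + a)) = 3 + (-a**2 - s*sqrt(-12 + a)) = 3 - a**2 - s*sqrt(-12 + a))
X = -124 (X = -101 - 23 = -124)
K(A(-14), 181) + X**2 = (3 - 1*181**2 - 12*(-14)*sqrt(-12 + 181)) + (-124)**2 = (3 - 1*32761 - 1*(-168)*sqrt(169)) + 15376 = (3 - 32761 - 1*(-168)*13) + 15376 = (3 - 32761 + 2184) + 15376 = -30574 + 15376 = -15198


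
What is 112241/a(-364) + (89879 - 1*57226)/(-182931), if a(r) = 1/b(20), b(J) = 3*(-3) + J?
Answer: 225855909428/182931 ≈ 1.2347e+6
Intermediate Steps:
b(J) = -9 + J
a(r) = 1/11 (a(r) = 1/(-9 + 20) = 1/11)
112241/a(-364) + (89879 - 1*57226)/(-182931) = 112241/(1/11) + (89879 - 1*57226)/(-182931) = 112241*11 + (89879 - 57226)*(-1/182931) = 1234651 + 32653*(-1/182931) = 1234651 - 32653/182931 = 225855909428/182931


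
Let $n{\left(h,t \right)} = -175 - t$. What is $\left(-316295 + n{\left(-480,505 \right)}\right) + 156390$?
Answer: $-160585$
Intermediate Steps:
$\left(-316295 + n{\left(-480,505 \right)}\right) + 156390 = \left(-316295 - 680\right) + 156390 = -316975 + 156390 = -160585$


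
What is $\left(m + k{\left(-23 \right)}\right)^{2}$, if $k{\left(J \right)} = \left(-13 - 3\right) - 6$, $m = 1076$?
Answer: $1110916$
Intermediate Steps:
$k{\left(J \right)} = -22$ ($k{\left(J \right)} = -16 - 6 = -22$)
$\left(m + k{\left(-23 \right)}\right)^{2} = \left(1076 - 22\right)^{2} = 1054^{2} = 1110916$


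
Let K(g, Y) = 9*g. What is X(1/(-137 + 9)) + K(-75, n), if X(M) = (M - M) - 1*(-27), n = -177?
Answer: -648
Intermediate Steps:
X(M) = 27 (X(M) = 0 + 27 = 27)
X(1/(-137 + 9)) + K(-75, n) = 27 + 9*(-75) = 27 - 675 = -648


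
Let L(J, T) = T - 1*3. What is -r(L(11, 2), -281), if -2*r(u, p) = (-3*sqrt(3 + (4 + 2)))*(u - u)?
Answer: 0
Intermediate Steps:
L(J, T) = -3 + T (L(J, T) = T - 3 = -3 + T)
r(u, p) = 0 (r(u, p) = -(-3*sqrt(3 + (4 + 2)))*(u - u)/2 = -(-3*sqrt(3 + 6))*0/2 = -(-3*sqrt(9))*0/2 = -(-3*3)*0/2 = -(-9)*0/2 = -1/2*0 = 0)
-r(L(11, 2), -281) = -1*0 = 0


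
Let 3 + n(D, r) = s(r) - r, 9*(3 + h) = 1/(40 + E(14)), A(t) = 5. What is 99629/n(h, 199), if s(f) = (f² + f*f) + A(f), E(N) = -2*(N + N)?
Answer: 99629/79005 ≈ 1.2610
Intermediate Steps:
E(N) = -4*N
s(f) = 5 + 2*f² (s(f) = (f² + f*f) + 5 = (f² + f²) + 5 = 2*f² + 5 = 5 + 2*f²)
h = -433/144 (h = -3 + 1/(9*(40 - 4*14)) = -3 + 1/(9*(40 - 56)) = -3 + (⅑)/(-16) = -3 + (⅑)*(-1/16) = -3 - 1/144 = -433/144 ≈ -3.0069)
n(D, r) = 2 - r + 2*r² (n(D, r) = -3 + ((5 + 2*r²) - r) = -3 + (5 - r + 2*r²) = 2 - r + 2*r²)
99629/n(h, 199) = 99629/(2 - 1*199 + 2*199²) = 99629/(2 - 199 + 2*39601) = 99629/(2 - 199 + 79202) = 99629/79005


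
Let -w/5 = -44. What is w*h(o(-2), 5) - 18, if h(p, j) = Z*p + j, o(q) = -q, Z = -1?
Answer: 642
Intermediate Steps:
w = 220 (w = -5*(-44) = 220)
h(p, j) = j - p (h(p, j) = -p + j = j - p)
w*h(o(-2), 5) - 18 = 220*(5 - (-1)*(-2)) - 18 = 220*(5 - 1*2) - 18 = 220*(5 - 2) - 18 = 220*3 - 18 = 660 - 18 = 642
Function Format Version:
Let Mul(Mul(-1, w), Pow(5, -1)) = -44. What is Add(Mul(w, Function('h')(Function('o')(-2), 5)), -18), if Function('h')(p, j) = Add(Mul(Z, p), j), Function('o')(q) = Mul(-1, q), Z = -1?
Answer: 642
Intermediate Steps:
w = 220 (w = Mul(-5, -44) = 220)
Function('h')(p, j) = Add(j, Mul(-1, p)) (Function('h')(p, j) = Add(Mul(-1, p), j) = Add(j, Mul(-1, p)))
Add(Mul(w, Function('h')(Function('o')(-2), 5)), -18) = Add(Mul(220, Add(5, Mul(-1, Mul(-1, -2)))), -18) = Add(Mul(220, Add(5, Mul(-1, 2))), -18) = Add(Mul(220, Add(5, -2)), -18) = Add(Mul(220, 3), -18) = Add(660, -18) = 642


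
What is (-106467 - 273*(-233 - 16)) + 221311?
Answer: 182821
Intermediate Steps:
(-106467 - 273*(-233 - 16)) + 221311 = (-106467 - 273*(-249)) + 221311 = (-106467 + 67977) + 221311 = -38490 + 221311 = 182821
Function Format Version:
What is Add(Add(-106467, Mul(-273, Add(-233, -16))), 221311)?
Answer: 182821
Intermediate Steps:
Add(Add(-106467, Mul(-273, Add(-233, -16))), 221311) = Add(Add(-106467, Mul(-273, -249)), 221311) = Add(Add(-106467, 67977), 221311) = Add(-38490, 221311) = 182821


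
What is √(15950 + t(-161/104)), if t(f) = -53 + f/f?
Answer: √15898 ≈ 126.09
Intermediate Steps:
t(f) = -52 (t(f) = -53 + 1 = -52)
√(15950 + t(-161/104)) = √(15950 - 52) = √15898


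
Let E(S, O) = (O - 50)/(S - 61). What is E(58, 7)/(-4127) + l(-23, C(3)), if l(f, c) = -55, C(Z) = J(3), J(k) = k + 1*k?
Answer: -680998/12381 ≈ -55.003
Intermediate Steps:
J(k) = 2*k (J(k) = k + k = 2*k)
C(Z) = 6 (C(Z) = 2*3 = 6)
E(S, O) = (-50 + O)/(-61 + S)
E(58, 7)/(-4127) + l(-23, C(3)) = ((-50 + 7)/(-61 + 58))/(-4127) - 55 = (-43/(-3))*(-1/4127) - 55 = -⅓*(-43)*(-1/4127) - 55 = (43/3)*(-1/4127) - 55 = -43/12381 - 55 = -680998/12381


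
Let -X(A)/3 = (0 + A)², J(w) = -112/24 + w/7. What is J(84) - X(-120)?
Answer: 129622/3 ≈ 43207.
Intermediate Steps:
J(w) = -14/3 + w/7 (J(w) = -112*1/24 + w*(⅐) = -14/3 + w/7)
X(A) = -3*A² (X(A) = -3*(0 + A)² = -3*A²)
J(84) - X(-120) = (-14/3 + (⅐)*84) - (-3)*(-120)² = (-14/3 + 12) - (-3)*14400 = 22/3 - 1*(-43200) = 22/3 + 43200 = 129622/3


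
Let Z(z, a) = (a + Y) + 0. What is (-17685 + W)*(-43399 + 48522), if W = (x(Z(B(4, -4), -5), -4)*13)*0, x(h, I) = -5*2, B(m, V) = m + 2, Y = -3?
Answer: -90600255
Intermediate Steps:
B(m, V) = 2 + m
Z(z, a) = -3 + a (Z(z, a) = (a - 3) + 0 = (-3 + a) + 0 = -3 + a)
x(h, I) = -10
W = 0 (W = -10*13*0 = -130*0 = 0)
(-17685 + W)*(-43399 + 48522) = (-17685 + 0)*(-43399 + 48522) = -17685*5123 = -90600255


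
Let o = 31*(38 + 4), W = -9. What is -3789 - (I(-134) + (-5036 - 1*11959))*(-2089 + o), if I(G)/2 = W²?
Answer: -13251360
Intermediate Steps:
o = 1302 (o = 31*42 = 1302)
I(G) = 162 (I(G) = 2*(-9)² = 2*81 = 162)
-3789 - (I(-134) + (-5036 - 1*11959))*(-2089 + o) = -3789 - (162 + (-5036 - 1*11959))*(-2089 + 1302) = -3789 - (162 + (-5036 - 11959))*(-787) = -3789 - (162 - 16995)*(-787) = -3789 - (-16833)*(-787) = -3789 - 1*13247571 = -3789 - 13247571 = -13251360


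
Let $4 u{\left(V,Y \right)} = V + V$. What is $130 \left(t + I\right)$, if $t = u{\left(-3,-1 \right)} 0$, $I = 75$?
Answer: $9750$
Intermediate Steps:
$u{\left(V,Y \right)} = \frac{V}{2}$ ($u{\left(V,Y \right)} = \frac{V + V}{4} = \frac{2 V}{4} = \frac{V}{2}$)
$t = 0$ ($t = \frac{1}{2} \left(-3\right) 0 = \left(- \frac{3}{2}\right) 0 = 0$)
$130 \left(t + I\right) = 130 \left(0 + 75\right) = 130 \cdot 75 = 9750$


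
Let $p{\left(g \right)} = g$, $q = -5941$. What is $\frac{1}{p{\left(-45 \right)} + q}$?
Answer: $- \frac{1}{5986} \approx -0.00016706$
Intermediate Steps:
$\frac{1}{p{\left(-45 \right)} + q} = \frac{1}{-45 - 5941} = \frac{1}{-5986} = - \frac{1}{5986}$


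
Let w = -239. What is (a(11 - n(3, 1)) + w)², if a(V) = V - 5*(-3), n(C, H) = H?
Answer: 45796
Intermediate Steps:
a(V) = 15 + V (a(V) = V + 15 = 15 + V)
(a(11 - n(3, 1)) + w)² = ((15 + (11 - 1*1)) - 239)² = ((15 + (11 - 1)) - 239)² = ((15 + 10) - 239)² = (25 - 239)² = (-214)² = 45796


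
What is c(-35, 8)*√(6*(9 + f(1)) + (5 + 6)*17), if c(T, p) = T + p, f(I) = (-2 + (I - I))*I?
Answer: -27*√229 ≈ -408.58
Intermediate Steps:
f(I) = -2*I (f(I) = (-2 + 0)*I = -2*I)
c(-35, 8)*√(6*(9 + f(1)) + (5 + 6)*17) = (-35 + 8)*√(6*(9 - 2*1) + (5 + 6)*17) = -27*√(6*(9 - 2) + 11*17) = -27*√(6*7 + 187) = -27*√(42 + 187) = -27*√229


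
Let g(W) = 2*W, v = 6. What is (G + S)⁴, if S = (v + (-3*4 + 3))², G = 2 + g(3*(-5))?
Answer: 130321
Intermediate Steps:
G = -28 (G = 2 + 2*(3*(-5)) = 2 + 2*(-15) = 2 - 30 = -28)
S = 9 (S = (6 + (-3*4 + 3))² = (6 + (-12 + 3))² = (6 - 9)² = (-3)² = 9)
(G + S)⁴ = (-28 + 9)⁴ = (-19)⁴ = 130321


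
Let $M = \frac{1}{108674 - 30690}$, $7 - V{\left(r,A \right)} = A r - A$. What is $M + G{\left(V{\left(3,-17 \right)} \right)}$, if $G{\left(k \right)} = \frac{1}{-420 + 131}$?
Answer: $- \frac{77695}{22537376} \approx -0.0034474$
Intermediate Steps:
$V{\left(r,A \right)} = 7 + A - A r$ ($V{\left(r,A \right)} = 7 - \left(A r - A\right) = 7 - \left(- A + A r\right) = 7 + A - A r$)
$G{\left(k \right)} = - \frac{1}{289}$ ($G{\left(k \right)} = \frac{1}{-289} = - \frac{1}{289}$)
$M = \frac{1}{77984} \approx 1.2823 \cdot 10^{-5}$
$M + G{\left(V{\left(3,-17 \right)} \right)} = \frac{1}{77984} - \frac{1}{289} = - \frac{77695}{22537376}$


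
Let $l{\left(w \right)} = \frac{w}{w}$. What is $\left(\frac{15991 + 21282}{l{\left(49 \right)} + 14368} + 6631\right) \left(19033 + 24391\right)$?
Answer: $\frac{4139093695488}{14369} \approx 2.8806 \cdot 10^{8}$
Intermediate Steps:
$l{\left(w \right)} = 1$
$\left(\frac{15991 + 21282}{l{\left(49 \right)} + 14368} + 6631\right) \left(19033 + 24391\right) = \left(\frac{15991 + 21282}{1 + 14368} + 6631\right) \left(19033 + 24391\right) = \left(\frac{37273}{14369} + 6631\right) 43424 = \frac{95318112}{14369} \cdot 43424 = \frac{4139093695488}{14369}$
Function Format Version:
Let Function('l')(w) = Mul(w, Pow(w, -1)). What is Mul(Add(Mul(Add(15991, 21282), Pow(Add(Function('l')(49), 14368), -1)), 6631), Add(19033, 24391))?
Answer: Rational(4139093695488, 14369) ≈ 2.8806e+8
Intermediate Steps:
Function('l')(w) = 1
Mul(Add(Mul(Add(15991, 21282), Pow(Add(Function('l')(49), 14368), -1)), 6631), Add(19033, 24391)) = Mul(Add(Mul(Add(15991, 21282), Pow(Add(1, 14368), -1)), 6631), Add(19033, 24391)) = Mul(Add(Mul(37273, Pow(14369, -1)), 6631), 43424) = Mul(Add(Mul(37273, Rational(1, 14369)), 6631), 43424) = Mul(Add(Rational(37273, 14369), 6631), 43424) = Mul(Rational(95318112, 14369), 43424) = Rational(4139093695488, 14369)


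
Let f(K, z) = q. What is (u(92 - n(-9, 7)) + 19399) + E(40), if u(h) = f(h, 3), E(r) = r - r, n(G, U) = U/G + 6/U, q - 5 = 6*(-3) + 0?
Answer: 19386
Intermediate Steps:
q = -13 (q = 5 + (6*(-3) + 0) = 5 + (-18 + 0) = 5 - 18 = -13)
n(G, U) = 6/U + U/G
E(r) = 0
f(K, z) = -13
u(h) = -13
(u(92 - n(-9, 7)) + 19399) + E(40) = (-13 + 19399) + 0 = 19386 + 0 = 19386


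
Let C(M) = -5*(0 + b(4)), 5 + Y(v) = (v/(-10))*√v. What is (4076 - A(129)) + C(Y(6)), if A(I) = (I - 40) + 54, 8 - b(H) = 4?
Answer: 3913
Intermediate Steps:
b(H) = 4 (b(H) = 8 - 1*4 = 8 - 4 = 4)
Y(v) = -5 - v^(3/2)/10 (Y(v) = -5 + (v/(-10))*√v = -5 + (v*(-⅒))*√v = -5 + (-v/10)*√v = -5 - v^(3/2)/10)
A(I) = 14 + I (A(I) = (-40 + I) + 54 = 14 + I)
C(M) = -20 (C(M) = -5*(0 + 4) = -5*4 = -20)
(4076 - A(129)) + C(Y(6)) = (4076 - (14 + 129)) - 20 = (4076 - 1*143) - 20 = (4076 - 143) - 20 = 3933 - 20 = 3913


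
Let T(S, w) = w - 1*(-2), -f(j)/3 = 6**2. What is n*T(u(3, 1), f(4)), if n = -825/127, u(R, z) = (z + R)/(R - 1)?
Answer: 87450/127 ≈ 688.58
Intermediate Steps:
f(j) = -108 (f(j) = -3*6**2 = -3*36 = -108)
u(R, z) = (R + z)/(-1 + R)
T(S, w) = 2 + w (T(S, w) = w + 2 = 2 + w)
n = -825/127 (n = -825*1/127 = -825/127 ≈ -6.4961)
n*T(u(3, 1), f(4)) = -825*(2 - 108)/127 = -825/127*(-106) = 87450/127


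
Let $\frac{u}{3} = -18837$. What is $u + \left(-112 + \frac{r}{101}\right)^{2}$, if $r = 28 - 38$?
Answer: $- \frac{448281027}{10201} \approx -43945.0$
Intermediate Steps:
$u = -56511$ ($u = 3 \left(-18837\right) = -56511$)
$r = -10$
$u + \left(-112 + \frac{r}{101}\right)^{2} = -56511 + \left(-112 - \frac{10}{101}\right)^{2} = -56511 + \left(- \frac{11322}{101}\right)^{2} = -56511 + \frac{128187684}{10201} = - \frac{448281027}{10201}$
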